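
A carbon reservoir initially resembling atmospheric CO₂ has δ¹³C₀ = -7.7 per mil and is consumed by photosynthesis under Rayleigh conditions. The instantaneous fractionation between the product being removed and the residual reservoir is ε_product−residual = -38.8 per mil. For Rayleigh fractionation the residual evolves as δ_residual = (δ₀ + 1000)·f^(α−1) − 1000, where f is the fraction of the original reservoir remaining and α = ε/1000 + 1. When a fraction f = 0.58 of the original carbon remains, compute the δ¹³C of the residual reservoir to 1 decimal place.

13.5 per mil

Rayleigh residual: δ_res = (δ₀ + 1000)·f^(α−1) − 1000
α = ε/1000 + 1 = 0.96120, so α − 1 = -0.03880
f^(α−1) = 0.58^(-0.03880) = 1.021360
δ_res = (-7.7 + 1000) × 1.021360 − 1000 = 1013.496 − 1000 = 13.50 per mil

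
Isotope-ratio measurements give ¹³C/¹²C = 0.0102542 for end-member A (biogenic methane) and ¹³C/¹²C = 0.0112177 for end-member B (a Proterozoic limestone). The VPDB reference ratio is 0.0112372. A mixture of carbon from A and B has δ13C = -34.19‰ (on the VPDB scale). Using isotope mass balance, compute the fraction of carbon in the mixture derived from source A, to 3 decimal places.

0.379

δ_A = (0.0102542/0.0112372 − 1)×1000 = (0.912523 − 1)×1000 = -87.477‰
δ_B = (0.0112177/0.0112372 − 1)×1000 = (0.998265 − 1)×1000 = -1.735‰
f_A = (δ_mix − δ_B)/(δ_A − δ_B) = (-34.19 − (-1.735))/(-87.477 − (-1.735))
f_A = -32.455 / -85.742 = 0.3785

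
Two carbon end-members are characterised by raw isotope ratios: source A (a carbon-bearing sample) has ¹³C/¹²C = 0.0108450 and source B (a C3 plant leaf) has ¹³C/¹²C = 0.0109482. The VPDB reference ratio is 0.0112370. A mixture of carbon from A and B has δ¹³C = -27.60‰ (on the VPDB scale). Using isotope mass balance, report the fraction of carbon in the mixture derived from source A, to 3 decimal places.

δ_A = (0.0108450/0.0112370 − 1)×1000 = (0.965115 − 1)×1000 = -34.885‰
δ_B = (0.0109482/0.0112370 − 1)×1000 = (0.974299 − 1)×1000 = -25.701‰
f_A = (δ_mix − δ_B)/(δ_A − δ_B) = (-27.60 − (-25.701))/(-34.885 − (-25.701))
f_A = -1.899 / -9.184 = 0.2068

0.207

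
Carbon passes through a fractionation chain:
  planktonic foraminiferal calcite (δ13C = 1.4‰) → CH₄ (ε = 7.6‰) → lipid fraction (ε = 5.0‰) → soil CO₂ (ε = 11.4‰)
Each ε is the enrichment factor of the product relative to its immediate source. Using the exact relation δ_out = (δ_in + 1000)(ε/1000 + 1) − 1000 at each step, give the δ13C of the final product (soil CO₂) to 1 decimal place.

25.6‰

step 1: δ = (1.40 + 1000)·(7.6/1000 + 1) − 1000 = 9.01‰
step 2: δ = (9.01 + 1000)·(5.0/1000 + 1) − 1000 = 14.06‰
step 3: δ = (14.06 + 1000)·(11.4/1000 + 1) − 1000 = 25.62‰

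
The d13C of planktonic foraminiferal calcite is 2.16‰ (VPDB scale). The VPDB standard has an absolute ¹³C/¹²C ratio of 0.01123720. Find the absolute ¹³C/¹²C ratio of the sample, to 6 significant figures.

0.0112615

R_sample = R_standard × (d13C/1000 + 1)
R_sample = 0.01123720 × (2.16/1000 + 1) = 0.01123720 × 1.002160
R_sample = 0.0112615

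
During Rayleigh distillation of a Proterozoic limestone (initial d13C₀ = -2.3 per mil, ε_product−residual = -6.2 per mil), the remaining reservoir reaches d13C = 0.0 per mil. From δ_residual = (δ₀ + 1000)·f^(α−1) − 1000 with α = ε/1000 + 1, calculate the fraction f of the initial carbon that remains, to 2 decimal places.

0.69

α − 1 = ε/1000 = -0.0062
(δ_res + 1000)/(δ₀ + 1000) = (0.0 + 1000)/(-2.3 + 1000) = 1000.0/997.7 = 1.002305
f = 1.002305^(1/-0.0062) = exp(ln(1.002305)/-0.0062) = exp(0.00230/-0.0062)
f = exp(-0.3714) = 0.6898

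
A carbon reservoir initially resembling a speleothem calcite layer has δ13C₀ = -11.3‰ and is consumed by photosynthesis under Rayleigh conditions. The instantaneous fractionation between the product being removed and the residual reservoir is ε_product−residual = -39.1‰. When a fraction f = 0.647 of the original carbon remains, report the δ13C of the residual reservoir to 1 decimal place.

Rayleigh residual: δ_res = (δ₀ + 1000)·f^(α−1) − 1000
α = ε/1000 + 1 = 0.96090, so α − 1 = -0.03910
f^(α−1) = 0.647^(-0.03910) = 1.017170
δ_res = (-11.3 + 1000) × 1.017170 − 1000 = 1005.676 − 1000 = 5.68‰

5.7‰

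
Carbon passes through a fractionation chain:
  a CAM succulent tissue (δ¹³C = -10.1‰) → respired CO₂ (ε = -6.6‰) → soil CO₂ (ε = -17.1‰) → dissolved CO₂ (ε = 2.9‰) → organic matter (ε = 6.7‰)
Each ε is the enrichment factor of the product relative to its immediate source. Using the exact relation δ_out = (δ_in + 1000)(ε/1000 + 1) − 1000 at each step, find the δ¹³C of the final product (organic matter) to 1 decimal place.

-24.2‰

step 1: δ = (-10.10 + 1000)·(-6.6/1000 + 1) − 1000 = -16.63‰
step 2: δ = (-16.63 + 1000)·(-17.1/1000 + 1) − 1000 = -33.45‰
step 3: δ = (-33.45 + 1000)·(2.9/1000 + 1) − 1000 = -30.65‰
step 4: δ = (-30.65 + 1000)·(6.7/1000 + 1) − 1000 = -24.15‰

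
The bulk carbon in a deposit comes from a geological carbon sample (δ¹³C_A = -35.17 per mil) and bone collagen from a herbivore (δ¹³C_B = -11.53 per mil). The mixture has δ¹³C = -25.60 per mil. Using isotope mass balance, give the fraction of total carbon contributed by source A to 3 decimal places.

0.595

δ_mix = f_A·δ_A + (1 − f_A)·δ_B  ⇒  f_A = (δ_mix − δ_B)/(δ_A − δ_B)
f_A = (-25.60 − (-11.53)) / (-35.17 − (-11.53))
f_A = -14.07 / -23.64 = 0.5952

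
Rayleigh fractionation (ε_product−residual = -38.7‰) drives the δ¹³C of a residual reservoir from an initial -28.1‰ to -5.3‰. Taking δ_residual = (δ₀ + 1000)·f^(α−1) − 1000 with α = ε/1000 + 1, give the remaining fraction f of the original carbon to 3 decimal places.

α − 1 = ε/1000 = -0.0387
(δ_res + 1000)/(δ₀ + 1000) = (-5.3 + 1000)/(-28.1 + 1000) = 994.7/971.9 = 1.023459
f = 1.023459^(1/-0.0387) = exp(ln(1.023459)/-0.0387) = exp(0.02319/-0.0387)
f = exp(-0.5992) = 0.5493

0.549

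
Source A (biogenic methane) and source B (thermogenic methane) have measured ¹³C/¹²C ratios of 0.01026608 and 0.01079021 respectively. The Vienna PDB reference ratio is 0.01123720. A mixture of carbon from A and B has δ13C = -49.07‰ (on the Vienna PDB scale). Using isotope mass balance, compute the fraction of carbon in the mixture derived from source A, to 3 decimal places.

0.199

δ_A = (0.01026608/0.01123720 − 1)×1000 = (0.913580 − 1)×1000 = -86.420‰
δ_B = (0.01079021/0.01123720 − 1)×1000 = (0.960222 − 1)×1000 = -39.778‰
f_A = (δ_mix − δ_B)/(δ_A − δ_B) = (-49.07 − (-39.778))/(-86.420 − (-39.778))
f_A = -9.292 / -46.642 = 0.1992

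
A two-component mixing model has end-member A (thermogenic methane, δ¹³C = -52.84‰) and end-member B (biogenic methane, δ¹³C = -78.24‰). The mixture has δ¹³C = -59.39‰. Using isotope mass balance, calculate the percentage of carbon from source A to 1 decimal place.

74.2%

δ_mix = f_A·δ_A + (1 − f_A)·δ_B  ⇒  f_A = (δ_mix − δ_B)/(δ_A − δ_B)
f_A = (-59.39 − (-78.24)) / (-52.84 − (-78.24))
f_A = 18.85 / 25.40 = 0.7421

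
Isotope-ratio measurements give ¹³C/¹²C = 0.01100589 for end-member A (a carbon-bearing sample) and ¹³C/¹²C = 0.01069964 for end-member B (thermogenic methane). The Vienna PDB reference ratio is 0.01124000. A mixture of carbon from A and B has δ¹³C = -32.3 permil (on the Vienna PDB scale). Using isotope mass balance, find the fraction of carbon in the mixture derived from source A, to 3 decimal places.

δ_A = (0.01100589/0.01124000 − 1)×1000 = (0.979172 − 1)×1000 = -20.828 permil
δ_B = (0.01069964/0.01124000 − 1)×1000 = (0.951925 − 1)×1000 = -48.075 permil
f_A = (δ_mix − δ_B)/(δ_A − δ_B) = (-32.3 − (-48.075))/(-20.828 − (-48.075))
f_A = 15.775 / 27.246 = 0.5790

0.579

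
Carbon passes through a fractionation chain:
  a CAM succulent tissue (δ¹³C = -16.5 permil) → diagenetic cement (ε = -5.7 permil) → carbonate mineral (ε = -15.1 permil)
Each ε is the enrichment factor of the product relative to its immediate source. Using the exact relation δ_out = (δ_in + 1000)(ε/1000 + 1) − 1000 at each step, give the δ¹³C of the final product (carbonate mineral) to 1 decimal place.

-36.9 permil

step 1: δ = (-16.50 + 1000)·(-5.7/1000 + 1) − 1000 = -22.11 permil
step 2: δ = (-22.11 + 1000)·(-15.1/1000 + 1) − 1000 = -36.87 permil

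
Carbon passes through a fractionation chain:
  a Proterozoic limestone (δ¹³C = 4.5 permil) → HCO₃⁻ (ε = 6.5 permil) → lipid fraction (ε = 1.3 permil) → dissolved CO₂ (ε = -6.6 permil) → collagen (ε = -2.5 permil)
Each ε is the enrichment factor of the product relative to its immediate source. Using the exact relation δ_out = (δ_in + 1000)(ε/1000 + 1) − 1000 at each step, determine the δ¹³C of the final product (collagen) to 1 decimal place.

step 1: δ = (4.50 + 1000)·(6.5/1000 + 1) − 1000 = 11.03 permil
step 2: δ = (11.03 + 1000)·(1.3/1000 + 1) − 1000 = 12.34 permil
step 3: δ = (12.34 + 1000)·(-6.6/1000 + 1) − 1000 = 5.66 permil
step 4: δ = (5.66 + 1000)·(-2.5/1000 + 1) − 1000 = 3.15 permil

3.1 permil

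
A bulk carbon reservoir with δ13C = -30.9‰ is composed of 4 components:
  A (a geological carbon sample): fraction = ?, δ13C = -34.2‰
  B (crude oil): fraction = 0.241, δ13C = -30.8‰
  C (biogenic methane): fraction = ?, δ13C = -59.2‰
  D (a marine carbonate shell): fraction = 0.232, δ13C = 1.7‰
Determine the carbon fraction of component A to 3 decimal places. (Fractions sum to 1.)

Let f_A and f_C be the unknown fractions; fractions sum to 1 so f_A + f_C = 0.527.
Mass balance: Σ fᵢ·δᵢ = δ_bulk ⇒ f_A·(-34.2) + f_C·(-59.2) = -30.9 − (-7.028) = -23.872
Substitute f_C = 0.527 − f_A:
f_A·(-34.2 − -59.2) = -23.872 − 0.527×(-59.2) = 7.327
f_A = 7.327 / 25.0 = 0.2931

0.293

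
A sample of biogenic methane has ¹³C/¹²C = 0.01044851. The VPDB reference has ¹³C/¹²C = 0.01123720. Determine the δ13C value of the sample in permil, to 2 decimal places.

δ13C = (R_sample / R_standard − 1) × 1000
R_sample / R_standard = 0.01044851 / 0.01123720 = 0.929814
δ13C = (0.929814 − 1) × 1000 = -70.186 permil

-70.19 permil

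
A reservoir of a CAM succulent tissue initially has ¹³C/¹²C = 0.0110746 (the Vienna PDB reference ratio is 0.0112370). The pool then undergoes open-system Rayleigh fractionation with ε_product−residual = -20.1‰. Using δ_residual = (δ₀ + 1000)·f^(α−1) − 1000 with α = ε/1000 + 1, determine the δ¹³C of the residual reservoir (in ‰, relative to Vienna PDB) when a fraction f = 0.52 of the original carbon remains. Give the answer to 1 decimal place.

δ₀ = (0.0110746/0.0112370 − 1)×1000 = (0.985548 − 1)×1000 = -14.452‰
α − 1 = ε/1000 = -0.0201
f^(α−1) = 0.52^(-0.0201) = 1.013231
δ_res = (-14.452 + 1000) × 1.013231 − 1000 = 998.587 − 1000 = -1.41‰

-1.4‰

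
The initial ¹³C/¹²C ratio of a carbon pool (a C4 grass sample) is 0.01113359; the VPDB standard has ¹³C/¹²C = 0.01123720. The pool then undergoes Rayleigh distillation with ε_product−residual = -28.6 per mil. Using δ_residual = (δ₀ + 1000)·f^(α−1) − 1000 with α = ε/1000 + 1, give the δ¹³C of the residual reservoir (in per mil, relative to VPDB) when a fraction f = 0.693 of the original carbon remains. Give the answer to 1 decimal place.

1.2 per mil

δ₀ = (0.01113359/0.01123720 − 1)×1000 = (0.990780 − 1)×1000 = -9.220 per mil
α − 1 = ε/1000 = -0.0286
f^(α−1) = 0.693^(-0.0286) = 1.010544
δ_res = (-9.220 + 1000) × 1.010544 − 1000 = 1001.226 − 1000 = 1.23 per mil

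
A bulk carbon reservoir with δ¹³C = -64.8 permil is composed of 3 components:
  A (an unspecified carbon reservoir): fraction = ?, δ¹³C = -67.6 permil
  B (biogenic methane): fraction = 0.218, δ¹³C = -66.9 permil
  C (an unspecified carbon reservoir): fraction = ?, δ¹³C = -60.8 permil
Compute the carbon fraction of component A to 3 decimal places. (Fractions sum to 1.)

0.393

Let f_A and f_C be the unknown fractions; fractions sum to 1 so f_A + f_C = 0.782.
Mass balance: Σ fᵢ·δᵢ = δ_bulk ⇒ f_A·(-67.6) + f_C·(-60.8) = -64.8 − (-14.584) = -50.216
Substitute f_C = 0.782 − f_A:
f_A·(-67.6 − -60.8) = -50.216 − 0.782×(-60.8) = -2.670
f_A = -2.670 / -6.8 = 0.3927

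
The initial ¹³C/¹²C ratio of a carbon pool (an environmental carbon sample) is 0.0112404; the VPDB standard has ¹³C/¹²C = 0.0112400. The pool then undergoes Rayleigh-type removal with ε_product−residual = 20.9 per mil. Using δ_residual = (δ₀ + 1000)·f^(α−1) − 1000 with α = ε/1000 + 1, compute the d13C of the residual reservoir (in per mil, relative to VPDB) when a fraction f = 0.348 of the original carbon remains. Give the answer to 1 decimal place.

δ₀ = (0.0112404/0.0112400 − 1)×1000 = (1.000036 − 1)×1000 = 0.036 per mil
α − 1 = ε/1000 = 0.0209
f^(α−1) = 0.348^(0.0209) = 0.978181
δ_res = (0.036 + 1000) × 0.978181 − 1000 = 978.215 − 1000 = -21.78 per mil

-21.8 per mil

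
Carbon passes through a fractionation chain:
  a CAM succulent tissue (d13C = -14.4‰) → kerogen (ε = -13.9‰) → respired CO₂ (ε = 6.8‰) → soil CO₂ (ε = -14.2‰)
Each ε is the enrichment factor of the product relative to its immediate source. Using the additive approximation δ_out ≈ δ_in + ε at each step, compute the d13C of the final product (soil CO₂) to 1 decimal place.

-35.7‰

step 1: δ ≈ -14.4 + (-13.9) = -28.3‰
step 2: δ ≈ -28.3 + (6.8) = -21.5‰
step 3: δ ≈ -21.5 + (-14.2) = -35.7‰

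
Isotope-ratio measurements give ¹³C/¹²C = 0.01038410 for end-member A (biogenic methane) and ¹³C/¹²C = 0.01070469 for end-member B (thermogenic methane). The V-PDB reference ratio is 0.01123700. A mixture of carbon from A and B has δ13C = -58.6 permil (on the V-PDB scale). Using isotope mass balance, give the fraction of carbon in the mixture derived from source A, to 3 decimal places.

δ_A = (0.01038410/0.01123700 − 1)×1000 = (0.924099 − 1)×1000 = -75.901 permil
δ_B = (0.01070469/0.01123700 − 1)×1000 = (0.952629 − 1)×1000 = -47.371 permil
f_A = (δ_mix − δ_B)/(δ_A − δ_B) = (-58.6 − (-47.371))/(-75.901 − (-47.371))
f_A = -11.229 / -28.530 = 0.3936

0.394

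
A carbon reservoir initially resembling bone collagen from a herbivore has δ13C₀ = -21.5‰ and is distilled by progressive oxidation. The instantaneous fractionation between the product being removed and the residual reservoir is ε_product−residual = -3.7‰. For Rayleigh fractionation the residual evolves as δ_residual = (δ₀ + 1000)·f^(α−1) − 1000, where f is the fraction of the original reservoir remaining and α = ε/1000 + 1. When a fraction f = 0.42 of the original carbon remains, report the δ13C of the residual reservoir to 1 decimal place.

Rayleigh residual: δ_res = (δ₀ + 1000)·f^(α−1) − 1000
α = ε/1000 + 1 = 0.99630, so α − 1 = -0.00370
f^(α−1) = 0.42^(-0.00370) = 1.003215
δ_res = (-21.5 + 1000) × 1.003215 − 1000 = 981.646 − 1000 = -18.35‰

-18.4‰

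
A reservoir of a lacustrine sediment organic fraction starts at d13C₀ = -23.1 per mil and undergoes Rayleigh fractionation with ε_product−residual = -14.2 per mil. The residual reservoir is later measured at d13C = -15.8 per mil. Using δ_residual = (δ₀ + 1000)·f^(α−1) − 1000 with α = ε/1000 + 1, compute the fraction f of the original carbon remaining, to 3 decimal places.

α − 1 = ε/1000 = -0.0142
(δ_res + 1000)/(δ₀ + 1000) = (-15.8 + 1000)/(-23.1 + 1000) = 984.2/976.9 = 1.007473
f = 1.007473^(1/-0.0142) = exp(ln(1.007473)/-0.0142) = exp(0.00744/-0.0142)
f = exp(-0.5243) = 0.5920

0.592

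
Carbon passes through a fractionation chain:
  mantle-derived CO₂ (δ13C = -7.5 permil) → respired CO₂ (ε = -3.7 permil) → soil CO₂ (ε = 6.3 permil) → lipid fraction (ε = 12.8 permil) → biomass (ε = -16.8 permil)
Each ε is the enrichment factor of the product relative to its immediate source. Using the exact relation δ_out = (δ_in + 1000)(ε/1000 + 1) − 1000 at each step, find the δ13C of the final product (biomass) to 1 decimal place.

step 1: δ = (-7.50 + 1000)·(-3.7/1000 + 1) − 1000 = -11.17 permil
step 2: δ = (-11.17 + 1000)·(6.3/1000 + 1) − 1000 = -4.94 permil
step 3: δ = (-4.94 + 1000)·(12.8/1000 + 1) − 1000 = 7.79 permil
step 4: δ = (7.79 + 1000)·(-16.8/1000 + 1) − 1000 = -9.14 permil

-9.1 permil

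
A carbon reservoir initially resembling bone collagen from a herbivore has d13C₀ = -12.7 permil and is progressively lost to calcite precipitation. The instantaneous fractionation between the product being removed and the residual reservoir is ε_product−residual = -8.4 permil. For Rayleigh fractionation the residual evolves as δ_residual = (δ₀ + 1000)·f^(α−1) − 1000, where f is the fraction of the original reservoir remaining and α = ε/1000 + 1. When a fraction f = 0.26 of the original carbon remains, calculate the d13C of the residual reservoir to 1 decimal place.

Rayleigh residual: δ_res = (δ₀ + 1000)·f^(α−1) − 1000
α = ε/1000 + 1 = 0.99160, so α − 1 = -0.00840
f^(α−1) = 0.26^(-0.00840) = 1.011380
δ_res = (-12.7 + 1000) × 1.011380 − 1000 = 998.535 − 1000 = -1.46 permil

-1.5 permil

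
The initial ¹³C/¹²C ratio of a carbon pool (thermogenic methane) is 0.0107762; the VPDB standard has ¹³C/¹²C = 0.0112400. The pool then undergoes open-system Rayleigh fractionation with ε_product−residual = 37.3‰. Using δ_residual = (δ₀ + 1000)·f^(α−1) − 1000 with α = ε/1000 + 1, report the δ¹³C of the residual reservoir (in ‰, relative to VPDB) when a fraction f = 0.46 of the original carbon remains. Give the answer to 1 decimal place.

-68.6‰

δ₀ = (0.0107762/0.0112400 − 1)×1000 = (0.958737 − 1)×1000 = -41.263‰
α − 1 = ε/1000 = 0.0373
f^(α−1) = 0.46^(0.0373) = 0.971451
δ_res = (-41.263 + 1000) × 0.971451 − 1000 = 931.366 − 1000 = -68.63‰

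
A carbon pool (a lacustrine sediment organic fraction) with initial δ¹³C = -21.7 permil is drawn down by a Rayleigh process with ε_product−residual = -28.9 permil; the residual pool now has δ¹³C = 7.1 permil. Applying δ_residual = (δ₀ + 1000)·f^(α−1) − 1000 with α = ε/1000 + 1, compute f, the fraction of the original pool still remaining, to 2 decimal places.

α − 1 = ε/1000 = -0.0289
(δ_res + 1000)/(δ₀ + 1000) = (7.1 + 1000)/(-21.7 + 1000) = 1007.1/978.3 = 1.029439
f = 1.029439^(1/-0.0289) = exp(ln(1.029439)/-0.0289) = exp(0.02901/-0.0289)
f = exp(-1.0039) = 0.3664

0.37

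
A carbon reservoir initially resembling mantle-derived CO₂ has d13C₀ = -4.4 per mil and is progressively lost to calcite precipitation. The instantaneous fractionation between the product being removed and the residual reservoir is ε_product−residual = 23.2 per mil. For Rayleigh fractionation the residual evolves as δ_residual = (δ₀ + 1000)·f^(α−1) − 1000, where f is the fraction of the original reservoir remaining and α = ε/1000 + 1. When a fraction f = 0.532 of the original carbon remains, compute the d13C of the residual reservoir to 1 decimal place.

Rayleigh residual: δ_res = (δ₀ + 1000)·f^(α−1) − 1000
α = ε/1000 + 1 = 1.02320, so α − 1 = 0.02320
f^(α−1) = 0.532^(0.02320) = 0.985465
δ_res = (-4.4 + 1000) × 0.985465 − 1000 = 981.129 − 1000 = -18.87 per mil

-18.9 per mil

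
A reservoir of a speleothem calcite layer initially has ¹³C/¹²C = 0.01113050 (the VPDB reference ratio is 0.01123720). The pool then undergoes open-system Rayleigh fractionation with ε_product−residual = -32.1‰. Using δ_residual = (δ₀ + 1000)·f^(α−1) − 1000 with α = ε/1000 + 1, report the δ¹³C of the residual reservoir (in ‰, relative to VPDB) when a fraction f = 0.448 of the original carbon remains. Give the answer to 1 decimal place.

16.4‰

δ₀ = (0.01113050/0.01123720 − 1)×1000 = (0.990505 − 1)×1000 = -9.495‰
α − 1 = ε/1000 = -0.0321
f^(α−1) = 0.448^(-0.0321) = 1.026110
δ_res = (-9.495 + 1000) × 1.026110 − 1000 = 1016.367 − 1000 = 16.37‰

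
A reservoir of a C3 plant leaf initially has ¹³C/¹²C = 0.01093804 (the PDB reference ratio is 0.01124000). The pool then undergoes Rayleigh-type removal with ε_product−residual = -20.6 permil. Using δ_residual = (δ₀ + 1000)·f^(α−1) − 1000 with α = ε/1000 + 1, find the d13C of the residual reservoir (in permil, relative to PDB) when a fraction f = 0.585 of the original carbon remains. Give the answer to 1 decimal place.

δ₀ = (0.01093804/0.01124000 − 1)×1000 = (0.973135 − 1)×1000 = -26.865 permil
α − 1 = ε/1000 = -0.0206
f^(α−1) = 0.585^(-0.0206) = 1.011106
δ_res = (-26.865 + 1000) × 1.011106 − 1000 = 983.943 − 1000 = -16.06 permil

-16.1 permil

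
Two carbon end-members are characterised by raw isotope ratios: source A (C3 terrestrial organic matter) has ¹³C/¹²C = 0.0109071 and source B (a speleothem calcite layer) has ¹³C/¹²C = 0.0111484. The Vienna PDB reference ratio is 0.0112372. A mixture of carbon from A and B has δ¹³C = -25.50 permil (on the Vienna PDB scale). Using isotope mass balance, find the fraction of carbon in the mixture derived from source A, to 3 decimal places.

δ_A = (0.0109071/0.0112372 − 1)×1000 = (0.970624 − 1)×1000 = -29.376 permil
δ_B = (0.0111484/0.0112372 − 1)×1000 = (0.992098 − 1)×1000 = -7.902 permil
f_A = (δ_mix − δ_B)/(δ_A − δ_B) = (-25.50 − (-7.902))/(-29.376 − (-7.902))
f_A = -17.598 / -21.473 = 0.8195

0.820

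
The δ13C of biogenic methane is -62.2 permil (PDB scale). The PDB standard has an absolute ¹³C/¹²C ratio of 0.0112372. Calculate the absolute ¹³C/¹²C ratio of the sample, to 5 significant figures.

0.010538

R_sample = R_standard × (δ13C/1000 + 1)
R_sample = 0.0112372 × (-62.2/1000 + 1) = 0.0112372 × 0.937800
R_sample = 0.0105382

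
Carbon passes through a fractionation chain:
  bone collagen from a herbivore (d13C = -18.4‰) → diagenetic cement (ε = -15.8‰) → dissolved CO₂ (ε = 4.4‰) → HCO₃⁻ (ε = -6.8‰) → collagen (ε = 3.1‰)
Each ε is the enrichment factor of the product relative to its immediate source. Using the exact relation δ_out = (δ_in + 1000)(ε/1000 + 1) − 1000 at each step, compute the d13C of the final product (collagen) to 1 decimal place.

-33.3‰

step 1: δ = (-18.40 + 1000)·(-15.8/1000 + 1) − 1000 = -33.91‰
step 2: δ = (-33.91 + 1000)·(4.4/1000 + 1) − 1000 = -29.66‰
step 3: δ = (-29.66 + 1000)·(-6.8/1000 + 1) − 1000 = -36.26‰
step 4: δ = (-36.26 + 1000)·(3.1/1000 + 1) − 1000 = -33.27‰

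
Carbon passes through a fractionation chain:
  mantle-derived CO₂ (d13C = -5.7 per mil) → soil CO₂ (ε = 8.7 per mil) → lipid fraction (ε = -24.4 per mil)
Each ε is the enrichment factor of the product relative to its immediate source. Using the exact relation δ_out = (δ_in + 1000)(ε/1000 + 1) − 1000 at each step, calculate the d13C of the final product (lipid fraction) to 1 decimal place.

step 1: δ = (-5.70 + 1000)·(8.7/1000 + 1) − 1000 = 2.95 per mil
step 2: δ = (2.95 + 1000)·(-24.4/1000 + 1) − 1000 = -21.52 per mil

-21.5 per mil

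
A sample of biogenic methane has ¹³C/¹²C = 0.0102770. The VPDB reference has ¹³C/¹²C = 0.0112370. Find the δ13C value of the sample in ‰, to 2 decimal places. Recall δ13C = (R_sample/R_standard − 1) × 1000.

δ13C = (R_sample / R_standard − 1) × 1000
R_sample / R_standard = 0.0102770 / 0.0112370 = 0.914568
δ13C = (0.914568 − 1) × 1000 = -85.432‰

-85.43‰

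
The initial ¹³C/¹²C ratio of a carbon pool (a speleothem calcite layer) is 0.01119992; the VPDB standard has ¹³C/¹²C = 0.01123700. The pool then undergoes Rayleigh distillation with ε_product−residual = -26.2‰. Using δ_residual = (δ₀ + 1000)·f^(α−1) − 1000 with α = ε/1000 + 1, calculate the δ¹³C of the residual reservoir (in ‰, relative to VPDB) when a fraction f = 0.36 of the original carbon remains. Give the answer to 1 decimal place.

23.7‰

δ₀ = (0.01119992/0.01123700 − 1)×1000 = (0.996700 − 1)×1000 = -3.300‰
α − 1 = ε/1000 = -0.0262
f^(α−1) = 0.36^(-0.0262) = 1.027129
δ_res = (-3.300 + 1000) × 1.027129 − 1000 = 1023.739 − 1000 = 23.74‰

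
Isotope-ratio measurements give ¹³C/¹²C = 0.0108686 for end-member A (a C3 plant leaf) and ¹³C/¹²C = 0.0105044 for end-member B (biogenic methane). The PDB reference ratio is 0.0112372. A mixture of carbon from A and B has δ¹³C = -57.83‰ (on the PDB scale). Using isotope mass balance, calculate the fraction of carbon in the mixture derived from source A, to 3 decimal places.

0.228

δ_A = (0.0108686/0.0112372 − 1)×1000 = (0.967198 − 1)×1000 = -32.802‰
δ_B = (0.0105044/0.0112372 − 1)×1000 = (0.934788 − 1)×1000 = -65.212‰
f_A = (δ_mix − δ_B)/(δ_A − δ_B) = (-57.83 − (-65.212))/(-32.802 − (-65.212))
f_A = 7.382 / 32.410 = 0.2278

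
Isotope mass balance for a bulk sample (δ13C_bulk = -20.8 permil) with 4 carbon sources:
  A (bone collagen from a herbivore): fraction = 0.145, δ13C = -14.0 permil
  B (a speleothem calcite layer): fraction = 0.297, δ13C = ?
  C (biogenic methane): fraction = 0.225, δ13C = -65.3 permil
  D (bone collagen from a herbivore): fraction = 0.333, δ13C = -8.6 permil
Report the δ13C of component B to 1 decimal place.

Isotope mass balance: δ_bulk = Σ fᵢ·δᵢ.
-20.8 = 0.145×(-14.0) + 0.297×δ_B + 0.225×(-65.3) + 0.333×(-8.6)
0.297·δ_B = -20.8 − (-19.586) = -1.214
δ_B = -1.214 / 0.297 = -4.09 permil

-4.1 permil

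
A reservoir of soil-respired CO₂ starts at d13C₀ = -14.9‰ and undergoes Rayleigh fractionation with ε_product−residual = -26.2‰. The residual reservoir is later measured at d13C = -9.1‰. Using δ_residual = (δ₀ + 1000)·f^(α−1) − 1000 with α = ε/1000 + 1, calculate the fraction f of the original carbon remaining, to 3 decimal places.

α − 1 = ε/1000 = -0.0262
(δ_res + 1000)/(δ₀ + 1000) = (-9.1 + 1000)/(-14.9 + 1000) = 990.9/985.1 = 1.005888
f = 1.005888^(1/-0.0262) = exp(ln(1.005888)/-0.0262) = exp(0.00587/-0.0262)
f = exp(-0.2241) = 0.7993

0.799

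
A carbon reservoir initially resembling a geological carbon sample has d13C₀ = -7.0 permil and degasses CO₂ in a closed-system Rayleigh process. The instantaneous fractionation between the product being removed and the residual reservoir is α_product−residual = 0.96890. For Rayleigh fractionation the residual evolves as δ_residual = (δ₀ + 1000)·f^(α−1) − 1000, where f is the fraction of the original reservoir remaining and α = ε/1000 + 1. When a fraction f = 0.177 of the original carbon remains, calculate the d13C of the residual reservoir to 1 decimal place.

47.9 permil

Rayleigh residual: δ_res = (δ₀ + 1000)·f^(α−1) − 1000
α − 1 = -0.03110
f^(α−1) = 0.177^(-0.03110) = 1.055329
δ_res = (-7.0 + 1000) × 1.055329 − 1000 = 1047.942 − 1000 = 47.94 permil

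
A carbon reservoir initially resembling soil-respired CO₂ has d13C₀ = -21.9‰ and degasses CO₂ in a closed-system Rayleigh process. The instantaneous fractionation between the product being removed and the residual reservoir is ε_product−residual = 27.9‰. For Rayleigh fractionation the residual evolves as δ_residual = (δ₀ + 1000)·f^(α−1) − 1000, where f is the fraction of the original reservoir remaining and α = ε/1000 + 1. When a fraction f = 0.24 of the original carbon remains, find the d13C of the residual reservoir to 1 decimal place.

Rayleigh residual: δ_res = (δ₀ + 1000)·f^(α−1) − 1000
α = ε/1000 + 1 = 1.02790, so α − 1 = 0.02790
f^(α−1) = 0.24^(0.02790) = 0.960966
δ_res = (-21.9 + 1000) × 0.960966 − 1000 = 939.921 − 1000 = -60.08‰

-60.1‰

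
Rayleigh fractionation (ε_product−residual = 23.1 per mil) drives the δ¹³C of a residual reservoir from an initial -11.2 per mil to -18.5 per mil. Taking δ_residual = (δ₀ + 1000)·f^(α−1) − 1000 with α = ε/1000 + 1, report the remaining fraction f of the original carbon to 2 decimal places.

0.73

α − 1 = ε/1000 = 0.0231
(δ_res + 1000)/(δ₀ + 1000) = (-18.5 + 1000)/(-11.2 + 1000) = 981.5/988.8 = 0.992617
f = 0.992617^(1/0.0231) = exp(ln(0.992617)/0.0231) = exp(-0.00741/0.0231)
f = exp(-0.3208) = 0.7256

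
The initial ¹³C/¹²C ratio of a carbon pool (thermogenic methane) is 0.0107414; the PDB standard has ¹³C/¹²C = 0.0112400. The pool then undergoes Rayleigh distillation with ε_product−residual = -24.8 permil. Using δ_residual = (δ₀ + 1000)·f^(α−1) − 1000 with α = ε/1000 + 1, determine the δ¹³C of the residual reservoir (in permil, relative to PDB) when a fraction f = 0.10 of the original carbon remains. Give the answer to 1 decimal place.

11.8 permil

δ₀ = (0.0107414/0.0112400 − 1)×1000 = (0.955641 − 1)×1000 = -44.359 permil
α − 1 = ε/1000 = -0.0248
f^(α−1) = 0.10^(-0.0248) = 1.058766
δ_res = (-44.359 + 1000) × 1.058766 − 1000 = 1011.800 − 1000 = 11.80 permil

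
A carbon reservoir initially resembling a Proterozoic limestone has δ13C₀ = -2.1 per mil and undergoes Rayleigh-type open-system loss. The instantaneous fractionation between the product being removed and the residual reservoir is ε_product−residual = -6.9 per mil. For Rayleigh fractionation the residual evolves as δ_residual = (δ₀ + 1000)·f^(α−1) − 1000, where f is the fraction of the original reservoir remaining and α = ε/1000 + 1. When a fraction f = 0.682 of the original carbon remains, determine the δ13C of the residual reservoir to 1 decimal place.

Rayleigh residual: δ_res = (δ₀ + 1000)·f^(α−1) − 1000
α = ε/1000 + 1 = 0.99310, so α − 1 = -0.00690
f^(α−1) = 0.682^(-0.00690) = 1.002644
δ_res = (-2.1 + 1000) × 1.002644 − 1000 = 1000.539 − 1000 = 0.54 per mil

0.5 per mil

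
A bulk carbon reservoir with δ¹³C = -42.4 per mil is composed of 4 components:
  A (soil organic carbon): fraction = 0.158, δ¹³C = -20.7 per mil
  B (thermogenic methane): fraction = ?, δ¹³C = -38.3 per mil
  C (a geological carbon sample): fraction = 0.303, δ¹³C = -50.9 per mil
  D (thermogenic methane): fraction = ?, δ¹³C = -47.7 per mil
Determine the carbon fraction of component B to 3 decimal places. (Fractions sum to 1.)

0.213

Let f_B and f_D be the unknown fractions; fractions sum to 1 so f_B + f_D = 0.539.
Mass balance: Σ fᵢ·δᵢ = δ_bulk ⇒ f_B·(-38.3) + f_D·(-47.7) = -42.4 − (-18.693) = -23.707
Substitute f_D = 0.539 − f_B:
f_B·(-38.3 − -47.7) = -23.707 − 0.539×(-47.7) = 2.004
f_B = 2.004 / 9.4 = 0.2131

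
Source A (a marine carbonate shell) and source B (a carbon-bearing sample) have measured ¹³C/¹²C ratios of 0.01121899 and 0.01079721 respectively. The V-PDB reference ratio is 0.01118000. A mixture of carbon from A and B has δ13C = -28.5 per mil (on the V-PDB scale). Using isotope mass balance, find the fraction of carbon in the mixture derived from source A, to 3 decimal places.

δ_A = (0.01121899/0.01118000 − 1)×1000 = (1.003487 − 1)×1000 = 3.487 per mil
δ_B = (0.01079721/0.01118000 − 1)×1000 = (0.965761 − 1)×1000 = -34.239 per mil
f_A = (δ_mix − δ_B)/(δ_A − δ_B) = (-28.5 − (-34.239))/(3.487 − (-34.239))
f_A = 5.739 / 37.726 = 0.1521

0.152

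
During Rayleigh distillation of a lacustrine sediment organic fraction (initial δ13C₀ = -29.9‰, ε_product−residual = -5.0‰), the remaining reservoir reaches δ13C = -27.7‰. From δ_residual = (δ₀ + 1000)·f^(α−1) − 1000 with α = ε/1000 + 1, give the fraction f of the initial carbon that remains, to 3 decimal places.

α − 1 = ε/1000 = -0.0050
(δ_res + 1000)/(δ₀ + 1000) = (-27.7 + 1000)/(-29.9 + 1000) = 972.3/970.1 = 1.002268
f = 1.002268^(1/-0.0050) = exp(ln(1.002268)/-0.0050) = exp(0.00227/-0.0050)
f = exp(-0.4530) = 0.6357

0.636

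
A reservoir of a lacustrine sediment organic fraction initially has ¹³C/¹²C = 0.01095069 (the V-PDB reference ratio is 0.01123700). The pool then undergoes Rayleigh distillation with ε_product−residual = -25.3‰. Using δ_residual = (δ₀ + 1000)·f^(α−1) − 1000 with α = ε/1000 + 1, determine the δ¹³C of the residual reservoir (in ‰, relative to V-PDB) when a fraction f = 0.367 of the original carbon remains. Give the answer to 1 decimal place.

-0.4‰

δ₀ = (0.01095069/0.01123700 − 1)×1000 = (0.974521 − 1)×1000 = -25.479‰
α − 1 = ε/1000 = -0.0253
f^(α−1) = 0.367^(-0.0253) = 1.025685
δ_res = (-25.479 + 1000) × 1.025685 − 1000 = 999.551 − 1000 = -0.45‰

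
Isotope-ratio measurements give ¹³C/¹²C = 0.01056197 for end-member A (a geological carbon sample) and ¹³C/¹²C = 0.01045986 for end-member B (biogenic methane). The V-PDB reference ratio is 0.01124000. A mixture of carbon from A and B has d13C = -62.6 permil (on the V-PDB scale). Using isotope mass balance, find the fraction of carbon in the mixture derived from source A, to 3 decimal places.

0.749

δ_A = (0.01056197/0.01124000 − 1)×1000 = (0.939677 − 1)×1000 = -60.323 permil
δ_B = (0.01045986/0.01124000 − 1)×1000 = (0.930593 − 1)×1000 = -69.407 permil
f_A = (δ_mix − δ_B)/(δ_A − δ_B) = (-62.6 − (-69.407))/(-60.323 − (-69.407))
f_A = 6.807 / 9.085 = 0.7493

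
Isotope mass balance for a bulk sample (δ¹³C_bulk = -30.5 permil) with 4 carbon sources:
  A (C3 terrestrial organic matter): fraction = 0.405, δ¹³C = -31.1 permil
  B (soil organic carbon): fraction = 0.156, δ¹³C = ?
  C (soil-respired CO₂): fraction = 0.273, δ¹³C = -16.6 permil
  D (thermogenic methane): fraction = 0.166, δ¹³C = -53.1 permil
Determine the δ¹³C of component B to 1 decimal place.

Isotope mass balance: δ_bulk = Σ fᵢ·δᵢ.
-30.5 = 0.405×(-31.1) + 0.156×δ_B + 0.273×(-16.6) + 0.166×(-53.1)
0.156·δ_B = -30.5 − (-25.942) = -4.558
δ_B = -4.558 / 0.156 = -29.22 permil

-29.2 permil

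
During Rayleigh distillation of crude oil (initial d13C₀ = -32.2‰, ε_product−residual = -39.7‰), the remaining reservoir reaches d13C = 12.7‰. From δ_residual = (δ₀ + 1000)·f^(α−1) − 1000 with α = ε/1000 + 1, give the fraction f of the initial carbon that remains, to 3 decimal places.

0.319

α − 1 = ε/1000 = -0.0397
(δ_res + 1000)/(δ₀ + 1000) = (12.7 + 1000)/(-32.2 + 1000) = 1012.7/967.8 = 1.046394
f = 1.046394^(1/-0.0397) = exp(ln(1.046394)/-0.0397) = exp(0.04535/-0.0397)
f = exp(-1.1423) = 0.3191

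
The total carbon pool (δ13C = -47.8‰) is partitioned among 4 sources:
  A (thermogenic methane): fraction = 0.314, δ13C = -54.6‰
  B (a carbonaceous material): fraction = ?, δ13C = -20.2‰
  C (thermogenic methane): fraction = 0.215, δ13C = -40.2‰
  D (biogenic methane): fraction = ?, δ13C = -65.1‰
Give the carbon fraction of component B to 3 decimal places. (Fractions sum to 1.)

0.193

Let f_B and f_D be the unknown fractions; fractions sum to 1 so f_B + f_D = 0.471.
Mass balance: Σ fᵢ·δᵢ = δ_bulk ⇒ f_B·(-20.2) + f_D·(-65.1) = -47.8 − (-25.787) = -22.013
Substitute f_D = 0.471 − f_B:
f_B·(-20.2 − -65.1) = -22.013 − 0.471×(-65.1) = 8.649
f_B = 8.649 / 44.9 = 0.1926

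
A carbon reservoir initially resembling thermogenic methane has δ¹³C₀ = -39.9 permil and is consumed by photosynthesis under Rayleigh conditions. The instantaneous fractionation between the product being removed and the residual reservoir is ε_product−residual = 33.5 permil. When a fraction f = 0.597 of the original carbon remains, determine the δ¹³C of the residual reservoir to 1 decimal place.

Rayleigh residual: δ_res = (δ₀ + 1000)·f^(α−1) − 1000
α = ε/1000 + 1 = 1.03350, so α − 1 = 0.03350
f^(α−1) = 0.597^(0.03350) = 0.982868
δ_res = (-39.9 + 1000) × 0.982868 − 1000 = 943.651 − 1000 = -56.35 permil

-56.3 permil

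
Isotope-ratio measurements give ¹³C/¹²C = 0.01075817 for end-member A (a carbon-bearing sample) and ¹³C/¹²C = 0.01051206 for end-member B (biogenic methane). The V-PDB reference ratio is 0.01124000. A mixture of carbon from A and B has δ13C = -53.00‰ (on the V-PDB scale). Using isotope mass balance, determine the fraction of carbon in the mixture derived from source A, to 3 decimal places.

0.537

δ_A = (0.01075817/0.01124000 − 1)×1000 = (0.957133 − 1)×1000 = -42.867‰
δ_B = (0.01051206/0.01124000 − 1)×1000 = (0.935237 − 1)×1000 = -64.763‰
f_A = (δ_mix − δ_B)/(δ_A − δ_B) = (-53.00 − (-64.763))/(-42.867 − (-64.763))
f_A = 11.763 / 21.896 = 0.5372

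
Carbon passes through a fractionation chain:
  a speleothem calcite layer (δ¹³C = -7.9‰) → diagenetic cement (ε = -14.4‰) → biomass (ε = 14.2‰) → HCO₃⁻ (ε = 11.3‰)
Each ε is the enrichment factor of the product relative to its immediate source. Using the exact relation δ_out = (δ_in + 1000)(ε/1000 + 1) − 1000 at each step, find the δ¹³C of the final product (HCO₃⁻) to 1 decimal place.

step 1: δ = (-7.90 + 1000)·(-14.4/1000 + 1) − 1000 = -22.19‰
step 2: δ = (-22.19 + 1000)·(14.2/1000 + 1) − 1000 = -8.30‰
step 3: δ = (-8.30 + 1000)·(11.3/1000 + 1) − 1000 = 2.90‰

2.9‰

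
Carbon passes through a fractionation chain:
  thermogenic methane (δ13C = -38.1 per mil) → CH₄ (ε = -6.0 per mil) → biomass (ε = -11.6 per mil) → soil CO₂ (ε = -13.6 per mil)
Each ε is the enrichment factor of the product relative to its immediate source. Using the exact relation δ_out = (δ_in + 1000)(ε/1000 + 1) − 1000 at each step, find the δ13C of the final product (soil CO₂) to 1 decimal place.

-67.8 per mil

step 1: δ = (-38.10 + 1000)·(-6.0/1000 + 1) − 1000 = -43.87 per mil
step 2: δ = (-43.87 + 1000)·(-11.6/1000 + 1) − 1000 = -54.96 per mil
step 3: δ = (-54.96 + 1000)·(-13.6/1000 + 1) − 1000 = -67.82 per mil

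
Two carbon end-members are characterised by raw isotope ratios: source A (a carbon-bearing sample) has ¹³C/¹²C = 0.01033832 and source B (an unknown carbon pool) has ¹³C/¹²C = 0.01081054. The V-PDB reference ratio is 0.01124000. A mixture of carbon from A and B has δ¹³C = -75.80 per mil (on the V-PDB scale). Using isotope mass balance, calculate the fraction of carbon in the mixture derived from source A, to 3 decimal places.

0.895

δ_A = (0.01033832/0.01124000 − 1)×1000 = (0.919779 − 1)×1000 = -80.221 per mil
δ_B = (0.01081054/0.01124000 − 1)×1000 = (0.961792 − 1)×1000 = -38.208 per mil
f_A = (δ_mix − δ_B)/(δ_A − δ_B) = (-75.80 − (-38.208))/(-80.221 − (-38.208))
f_A = -37.592 / -42.012 = 0.8948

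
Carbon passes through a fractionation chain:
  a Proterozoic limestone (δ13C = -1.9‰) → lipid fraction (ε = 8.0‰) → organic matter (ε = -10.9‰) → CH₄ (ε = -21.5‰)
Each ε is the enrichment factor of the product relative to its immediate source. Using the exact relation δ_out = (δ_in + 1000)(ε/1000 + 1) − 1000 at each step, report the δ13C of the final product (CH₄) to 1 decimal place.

-26.3‰

step 1: δ = (-1.90 + 1000)·(8.0/1000 + 1) − 1000 = 6.08‰
step 2: δ = (6.08 + 1000)·(-10.9/1000 + 1) − 1000 = -4.88‰
step 3: δ = (-4.88 + 1000)·(-21.5/1000 + 1) − 1000 = -26.28‰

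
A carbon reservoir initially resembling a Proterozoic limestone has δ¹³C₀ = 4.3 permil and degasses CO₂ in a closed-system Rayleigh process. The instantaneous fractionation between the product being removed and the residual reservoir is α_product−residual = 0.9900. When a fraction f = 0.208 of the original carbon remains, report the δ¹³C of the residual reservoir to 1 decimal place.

Rayleigh residual: δ_res = (δ₀ + 1000)·f^(α−1) − 1000
α − 1 = -0.01000
f^(α−1) = 0.208^(-0.01000) = 1.015826
δ_res = (4.3 + 1000) × 1.015826 − 1000 = 1020.194 − 1000 = 20.19 permil

20.2 permil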